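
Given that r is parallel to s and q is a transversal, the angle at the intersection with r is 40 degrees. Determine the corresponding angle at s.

Corresponding angles are equal: 40 degrees.

40 degrees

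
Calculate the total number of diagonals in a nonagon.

Each of the 9 vertices connects to 6 non-adjacent vertices via diagonals.
Total connections = 9 × 6 = 54, but each diagonal is counted twice.
Number of diagonals = 54 / 2 = 27.

27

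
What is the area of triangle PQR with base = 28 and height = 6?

A triangle's area is half the area of a rectangle with the same base and height.
Area = (1/2) * 28 * 6 = 84.

84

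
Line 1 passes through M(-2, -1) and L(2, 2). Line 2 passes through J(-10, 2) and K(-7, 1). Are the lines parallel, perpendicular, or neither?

Slope of line 1: m1 = (2 - -1)/(2 - -2) = 3/4 = 3/4
Slope of line 2: m2 = (1 - 2)/(-7 - -10) = -1/3 = -1/3
m1 != m2 and m1*m2 = -1/4 != -1. Neither.

Neither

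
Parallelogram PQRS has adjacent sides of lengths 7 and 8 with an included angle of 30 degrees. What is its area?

Area = a * b * sin(theta)
Area = 7 * 8 * sin(30 degrees)
Area = 56 * 1/2
Area = 28

28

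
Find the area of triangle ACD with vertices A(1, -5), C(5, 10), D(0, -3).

Using the Shoelace formula for a triangle:
Area = (1/2)|x0(y1 - y2) + x1(y2 - y0) + x2(y0 - y1)|
Area = (1/2)|1(10 - -3) + 5(-3 - -5) + 0(-5 - 10)|
Area = (1/2)|13 + 10 + 0|
Area = (1/2)|23|
Area = (1/2)(23)
Area = 23/2

23/2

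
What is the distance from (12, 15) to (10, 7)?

The horizontal distance is |10 - 12| = 2 and the vertical distance is |7 - 15| = 8.
By the Pythagorean theorem, d = sqrt(2^2 + 8^2) = sqrt(68) = 2*sqrt(17).

2*sqrt(17)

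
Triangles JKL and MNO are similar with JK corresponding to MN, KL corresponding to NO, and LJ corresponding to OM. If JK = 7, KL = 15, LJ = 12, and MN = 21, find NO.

Since the triangles are similar, the ratio of corresponding sides is constant.
Scale factor k = MN / JK = 21 / 7 = 3
NO = k * KL = 3 * 15 = 45

45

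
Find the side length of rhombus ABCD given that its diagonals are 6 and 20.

The diagonals of a rhombus bisect each other at right angles.
Half-diagonals: 6/2 = 3 and 20/2 = 10
side = sqrt(3^2 + 10^2)
side = sqrt(9 + 100)
side = sqrt(109)

sqrt(109)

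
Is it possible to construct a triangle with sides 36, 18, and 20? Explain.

For three segments to close into a triangle, no single side can be as long as the other two combined.
The longest side is 36, and 18 + 20 = 38 > 36.
A triangle can be formed.

Yes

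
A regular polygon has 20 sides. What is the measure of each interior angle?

Each interior angle of a regular n-gon is (n - 2) * 180 / n.
For n = 20: (20 - 2) * 180 / 20 = 3240/20 = 162 degrees.

162 degrees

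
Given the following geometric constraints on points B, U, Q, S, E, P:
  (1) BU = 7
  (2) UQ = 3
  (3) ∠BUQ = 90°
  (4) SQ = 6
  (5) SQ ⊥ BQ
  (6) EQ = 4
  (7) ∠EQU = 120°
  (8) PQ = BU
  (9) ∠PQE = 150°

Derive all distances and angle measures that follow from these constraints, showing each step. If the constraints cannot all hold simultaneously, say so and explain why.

The constraints are consistent.

From the given relations:
  PQ = BU = 7

Step 1: From BU = 7, UQ = 3, and ∠BUQ = 90°, by the law of cosines:
  BQ² = BU² + UQ² - 2·BU·UQ·cos(90°) = 49 + 9 - 0 = 58
  BQ = √58

Step 2: From UQ = 3, QE = 4, and ∠UQE = 120°, by the law of cosines:
  UE² = UQ² + QE² - 2·UQ·QE·cos(120°) = 9 + 16 + 12 = 37
  UE = √37

Step 3: From EQ = 4, QP = 7, and ∠EQP = 150°, by the law of cosines:
  EP² = EQ² + QP² - 2·EQ·QP·cos(150°) = 16 + 49 + 48.5 = 113.5
  EP ≈ 10.65

Step 4: From BQ = √58, QS = 6, and ∠BQS = 90°, by the law of cosines:
  BS² = BQ² + QS² - 2·BQ·QS·cos(90°) = 58 + 36 - 0 = 94
  BS = √94

Step 5: From BQ = √58, BU = 7, QU = 3, by the inverse law of cosines:
  cos(∠QBU) = (BQ² + BU² - QU²) / (2·BQ·BU)
  ∠QBU = 23.2°

Step 6: From UE = √37, UQ = 3, EQ = 4, by the inverse law of cosines:
  cos(∠EUQ) = (UE² + UQ² - EQ²) / (2·UE·UQ)
  ∠EUQ = 34.72°

Step 7: From QB = √58, QU = 3, BU = 7, by the inverse law of cosines:
  cos(∠BQU) = (QB² + QU² - BU²) / (2·QB·QU)
  ∠BQU = 66.8°

Step 8: From EP = 10.65, EQ = 4, PQ = 7, by the inverse law of cosines:
  cos(∠PEQ) = (EP² + EQ² - PQ²) / (2·EP·EQ)
  ∠PEQ = 19.18°

Step 9: From EQ = 4, EU = √37, QU = 3, by the inverse law of cosines:
  cos(∠QEU) = (EQ² + EU² - QU²) / (2·EQ·EU)
  ∠QEU = 25.28°

Step 10: From PE = 10.65, PQ = 7, EQ = 4, by the inverse law of cosines:
  cos(∠EPQ) = (PE² + PQ² - EQ²) / (2·PE·PQ)
  ∠EPQ = 10.82°

Step 11: From BQ = √58, BS = √94, QS = 6, by the inverse law of cosines:
  cos(∠QBS) = (BQ² + BS² - QS²) / (2·BQ·BS)
  ∠QBS = 38.23°

Step 12: From SB = √94, SQ = 6, BQ = √58, by the inverse law of cosines:
  cos(∠BSQ) = (SB² + SQ² - BQ²) / (2·SB·SQ)
  ∠BSQ = 51.77°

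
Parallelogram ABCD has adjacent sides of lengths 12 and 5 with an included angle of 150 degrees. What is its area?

Area = a * b * sin(theta)
Area = 12 * 5 * sin(150 degrees)
Area = 60 * 1/2
Area = 30

30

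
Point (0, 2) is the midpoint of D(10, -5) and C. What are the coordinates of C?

Using the midpoint formula: M = ((x1 + x2)/2, (y1 + y2)/2)
We know M = (0, 2) and D = (10, -5)
For x: 0 = (10 + x2)/2, so x2 = 2*0 - 10 = -10
For y: 2 = (-5 + y2)/2, so y2 = 2*2 - -5 = 9
C = (-10, 9)

(-10, 9)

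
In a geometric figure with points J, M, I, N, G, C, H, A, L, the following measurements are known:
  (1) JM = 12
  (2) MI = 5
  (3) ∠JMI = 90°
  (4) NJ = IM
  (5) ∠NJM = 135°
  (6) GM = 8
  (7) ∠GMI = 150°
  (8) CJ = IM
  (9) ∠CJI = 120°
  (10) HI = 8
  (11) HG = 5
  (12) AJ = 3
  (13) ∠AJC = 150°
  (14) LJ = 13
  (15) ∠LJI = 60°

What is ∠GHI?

Step 1: By the law of cosines on triangle GMI: GI² = 8² + 5² − 2·8·5·cos(150°) = 158.28, so GI ≈ 12.58.
Step 2: By the inverse law of cosines on triangle GHI: cos(∠GHI) = (5² + 8² − 12.58²) / (2·5·8) = -69.28/80 = -0.866, so ∠GHI = 150°.

Therefore, the measure of angle ∠GHI = 150°.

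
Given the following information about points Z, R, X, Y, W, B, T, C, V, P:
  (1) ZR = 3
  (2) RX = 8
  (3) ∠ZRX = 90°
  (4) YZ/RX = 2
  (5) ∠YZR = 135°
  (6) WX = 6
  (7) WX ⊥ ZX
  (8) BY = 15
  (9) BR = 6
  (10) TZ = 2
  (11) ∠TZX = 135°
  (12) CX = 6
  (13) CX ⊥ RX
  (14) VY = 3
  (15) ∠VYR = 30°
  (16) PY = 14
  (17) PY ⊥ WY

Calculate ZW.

Step 1: By the law of cosines on triangle ZRX: ZX² = 3² + 8² − 2·3·8·cos(90°) = 73, so ZX = √73.
Step 2: By the law of cosines on triangle ZXW: ZW² = √73² + 6² − 2·√73·6·cos(90°) = 109, so ZW = √109.

Therefore, the length of ZW = √109.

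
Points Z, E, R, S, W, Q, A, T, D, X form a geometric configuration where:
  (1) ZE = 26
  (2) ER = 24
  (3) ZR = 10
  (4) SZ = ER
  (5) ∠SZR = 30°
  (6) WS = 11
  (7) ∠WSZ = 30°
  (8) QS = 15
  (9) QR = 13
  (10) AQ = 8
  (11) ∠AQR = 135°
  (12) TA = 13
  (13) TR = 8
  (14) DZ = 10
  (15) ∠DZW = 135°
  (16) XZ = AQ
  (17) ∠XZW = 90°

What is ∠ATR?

Step 1: By the law of cosines on triangle AQR: AR² = 8² + 13² − 2·8·13·cos(135°) = 380.08, so AR ≈ 19.5.
Step 2: By the inverse law of cosines on triangle ATR: cos(∠ATR) = (13² + 8² − 19.5²) / (2·13·8) = -147.08/208 = -0.7071, so ∠ATR = 135°.

Therefore, the measure of angle ∠ATR = 135°.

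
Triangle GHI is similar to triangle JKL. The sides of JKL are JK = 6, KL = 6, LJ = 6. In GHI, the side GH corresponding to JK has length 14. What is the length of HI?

k = 14/6 = 7/3. HI = 7/3 * 6 = 14.

14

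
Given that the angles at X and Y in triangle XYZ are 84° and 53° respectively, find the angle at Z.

The interior angles sum to 180°: angle Z = 180 - 84 - 53 = 43°.
The triangle is acute (angles 84°, 53°, 43°).

43 degrees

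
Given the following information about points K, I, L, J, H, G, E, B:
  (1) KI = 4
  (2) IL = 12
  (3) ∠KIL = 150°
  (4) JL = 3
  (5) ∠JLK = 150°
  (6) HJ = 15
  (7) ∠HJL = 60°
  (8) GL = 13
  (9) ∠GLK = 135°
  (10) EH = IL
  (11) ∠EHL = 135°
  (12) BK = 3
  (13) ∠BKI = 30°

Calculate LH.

Step 1: By the law of cosines on triangle LJH: LH² = 3² + 15² − 2·3·15·cos(60°) = 189, so LH = 3·√21.

Therefore, the length of LH = 3·√21.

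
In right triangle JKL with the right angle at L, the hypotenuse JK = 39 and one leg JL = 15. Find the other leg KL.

Rearranging the Pythagorean theorem to solve for the unknown leg:
leg^2 = hypotenuse^2 - known_leg^2 = 1521 - 225 = 1296
leg = sqrt(1296) = 36.

36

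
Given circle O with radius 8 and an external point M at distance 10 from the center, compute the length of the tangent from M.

tangent = √(d² - r²) = √(10² - 8²) = √(100 - 64) = √36 = 6

6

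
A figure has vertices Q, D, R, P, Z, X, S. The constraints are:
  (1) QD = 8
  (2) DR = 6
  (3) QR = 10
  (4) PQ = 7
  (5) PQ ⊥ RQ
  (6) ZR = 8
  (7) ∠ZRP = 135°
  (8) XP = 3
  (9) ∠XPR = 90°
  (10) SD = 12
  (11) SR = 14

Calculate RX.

Step 1: By the law of cosines on triangle PQR: PR² = 7² + 10² − 2·7·10·cos(90°) = 149, so PR = √149.
Step 2: By the law of cosines on triangle RPX: RX² = √149² + 3² − 2·√149·3·cos(90°) = 158, so RX = √158.

Therefore, the length of RX = √158.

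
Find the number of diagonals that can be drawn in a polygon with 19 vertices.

Total line segments between 19 vertices = C(19,2) = 171.
Subtract the 19 sides: 171 - 19 = 152 diagonals.

152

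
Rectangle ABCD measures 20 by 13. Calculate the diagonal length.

d = sqrt(20^2 + 13^2) = sqrt(569)

sqrt(569)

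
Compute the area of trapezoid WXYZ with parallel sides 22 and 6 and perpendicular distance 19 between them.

Area = (22 + 6) * 19 / 2 = 532 / 2 = 266

266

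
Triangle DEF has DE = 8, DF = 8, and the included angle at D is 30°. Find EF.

When two sides and the included angle are known, the law of cosines gives the third side.
c^2 = a^2 + b^2 - 2ab cos(C) generalizes the Pythagorean theorem to non-right triangles.
Here: EF^2 = 64 + 64 - 128*(sqrt(3)/2) = 128 - 64*sqrt(3)
EF = 8*sqrt(2 - sqrt(3))

8*sqrt(2 - sqrt(3))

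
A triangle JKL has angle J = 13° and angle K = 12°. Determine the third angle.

Let angle L = x. Then 13 + 12 + x = 180.
x = 180 - 25 = 155 degrees.

155 degrees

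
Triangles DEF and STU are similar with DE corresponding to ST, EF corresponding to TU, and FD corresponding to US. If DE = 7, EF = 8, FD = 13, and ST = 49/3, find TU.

k = 49/3/7 = 7/3. TU = 7/3 * 8 = 56/3.

56/3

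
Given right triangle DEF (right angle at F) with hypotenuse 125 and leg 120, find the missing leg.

Rearranging the Pythagorean theorem to solve for the unknown leg:
leg^2 = hypotenuse^2 - known_leg^2 = 15625 - 14400 = 1225
leg = sqrt(1225) = 35.

35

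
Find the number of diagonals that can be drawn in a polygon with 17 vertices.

Each of the 17 vertices connects to 14 non-adjacent vertices via diagonals.
Total connections = 17 × 14 = 238, but each diagonal is counted twice.
Number of diagonals = 238 / 2 = 119.

119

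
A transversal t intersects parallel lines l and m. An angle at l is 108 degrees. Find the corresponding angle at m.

Corresponding angles formed by parallel lines and a transversal are equal.
The given angle is 108 degrees.
The corresponding angle = 108 degrees.

108 degrees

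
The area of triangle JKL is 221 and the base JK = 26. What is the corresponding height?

Area = (1/2) * base * height
height = 2 * Area / base
height = 2 * 221 / 26
height = 442 / 26
height = 17

17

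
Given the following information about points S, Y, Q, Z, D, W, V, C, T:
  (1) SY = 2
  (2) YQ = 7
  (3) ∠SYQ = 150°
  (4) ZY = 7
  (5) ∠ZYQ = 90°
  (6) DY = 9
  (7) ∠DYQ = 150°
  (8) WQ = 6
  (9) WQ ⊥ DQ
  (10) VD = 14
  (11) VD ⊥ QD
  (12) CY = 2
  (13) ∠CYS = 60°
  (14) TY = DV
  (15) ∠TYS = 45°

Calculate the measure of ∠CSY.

Step 1: By the law of cosines on triangle SYC: SC² = 2² + 2² − 2·2·2·cos(60°) = 4, so SC = 2.
Step 2: By the inverse law of cosines on triangle CSY: cos(∠CSY) = (2² + 2² − 2²) / (2·2·2) = 4/8 = 0.5, so ∠CSY = 60°.

Therefore, the measure of angle ∠CSY = 60°.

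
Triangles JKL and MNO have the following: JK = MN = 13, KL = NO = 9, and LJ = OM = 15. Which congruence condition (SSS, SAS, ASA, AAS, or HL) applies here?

The given information provides:
JK = MN = 13, KL = NO = 9, and LJ = OM = 15
This matches the SSS congruence theorem.
All three pairs of corresponding sides are equal (Side-Side-Side).

SSS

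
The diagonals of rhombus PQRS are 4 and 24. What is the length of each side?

Half-diagonals are 2 and 12. side = sqrt(2^2 + 12^2) = sqrt(148) = 2*sqrt(37)

2*sqrt(37)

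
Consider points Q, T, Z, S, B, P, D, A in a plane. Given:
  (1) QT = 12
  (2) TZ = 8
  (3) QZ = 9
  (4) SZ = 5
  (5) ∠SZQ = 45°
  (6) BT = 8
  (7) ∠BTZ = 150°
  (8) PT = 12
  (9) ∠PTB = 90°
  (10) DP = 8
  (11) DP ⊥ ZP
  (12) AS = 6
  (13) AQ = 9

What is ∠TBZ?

Step 1: By the law of cosines on triangle BTZ: BZ² = 8² + 8² − 2·8·8·cos(150°) = 238.85, so BZ ≈ 15.45.
Step 2: By the inverse law of cosines on triangle TBZ: cos(∠TBZ) = (8² + 15.45² − 8²) / (2·8·15.45) = 238.85/247.28 = 0.9659, so ∠TBZ = 15°.

Therefore, the measure of angle ∠TBZ = 15°.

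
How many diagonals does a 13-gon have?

Each of the 13 vertices connects to 10 non-adjacent vertices via diagonals.
Total connections = 13 × 10 = 130, but each diagonal is counted twice.
Number of diagonals = 130 / 2 = 65.

65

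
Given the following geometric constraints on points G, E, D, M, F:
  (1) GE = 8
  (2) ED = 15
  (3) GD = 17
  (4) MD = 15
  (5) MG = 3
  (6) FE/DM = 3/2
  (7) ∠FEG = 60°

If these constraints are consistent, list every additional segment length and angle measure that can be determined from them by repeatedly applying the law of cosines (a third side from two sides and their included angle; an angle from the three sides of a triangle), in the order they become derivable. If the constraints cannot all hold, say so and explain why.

The constraints are consistent. Derivable facts, in order:
After 1 step:
- GF ≈ 19.75
- ∠DEG = 90°
- ∠DGE = 61.93°
- ∠DGM = 44.3°
- ∠DMG = 127.67°
- ∠EDG = 28.07°
- ∠GDM = 8.03°
After 2 steps:
- ∠EFG = 20.53°
- ∠EGF = 99.47°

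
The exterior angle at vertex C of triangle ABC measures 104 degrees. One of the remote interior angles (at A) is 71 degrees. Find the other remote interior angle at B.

By the exterior angle theorem: exterior angle = sum of remote interior angles.
104 = 71 + angle B
angle B = 104 - 71 = 33 degrees

33 degrees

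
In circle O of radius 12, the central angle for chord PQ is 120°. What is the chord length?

Drop a perpendicular from the center to the chord, bisecting both the chord and the central angle.
Each half-chord = r sin(θ/2) = 12 sin(60°).
The full chord = 2 × 12 × sin(60°) = 12*sqrt(3).

12*sqrt(3)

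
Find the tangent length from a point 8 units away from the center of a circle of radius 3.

tangent = √(d² - r²) = √(8² - 3²) = √(64 - 9) = √55 = sqrt(55)

sqrt(55)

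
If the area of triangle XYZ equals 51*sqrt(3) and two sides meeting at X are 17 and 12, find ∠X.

From the SAS area formula Area = (1/2)ab sin(C), rearranging gives sin(C) = 2*Area/(ab).
sin(C) = 2 * 51*sqrt(3) / (204) = sqrt(3)/2.
Therefore C = arcsin(sqrt(3)/2) = 60°.
Since sin(180° - C) = sin(C), the obtuse angle 120° gives the same area, so C = 60° or C = 120°.

60° or 120°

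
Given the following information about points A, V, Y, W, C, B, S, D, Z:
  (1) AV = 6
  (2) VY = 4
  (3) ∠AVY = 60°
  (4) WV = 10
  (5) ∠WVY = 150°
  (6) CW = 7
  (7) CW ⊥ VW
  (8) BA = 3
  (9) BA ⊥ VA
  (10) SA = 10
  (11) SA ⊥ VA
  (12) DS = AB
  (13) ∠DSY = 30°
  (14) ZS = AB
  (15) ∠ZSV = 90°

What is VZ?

From the given relations: ZS = AB = 3.
Step 1: By the law of cosines on triangle SAV: SV² = 10² + 6² − 2·10·6·cos(90°) = 136, so SV = 2·√34.
Step 2: By the law of cosines on triangle VSZ: VZ² = (2·√34)² + 3² − 2·2·√34·3·cos(90°) = 145, so VZ = √145.

Therefore, the length of VZ = √145.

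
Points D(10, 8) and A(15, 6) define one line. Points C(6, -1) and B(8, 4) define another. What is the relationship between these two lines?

Slope of line 1: m1 = (6 - 8)/(15 - 10) = -2/5 = -2/5
Slope of line 2: m2 = (4 - -1)/(8 - 6) = 5/2 = 5/2
m1 * m2 = (-2/5) * (5/2) = -1 = -1, so the lines are perpendicular.

Perpendicular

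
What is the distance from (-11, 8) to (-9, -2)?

d = sqrt((2)^2 + (-10)^2) = sqrt(104) = 2*sqrt(26)

2*sqrt(26)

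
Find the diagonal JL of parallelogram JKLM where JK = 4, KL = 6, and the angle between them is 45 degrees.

Using the law of cosines:
d^2 = 4^2 + 6^2 - 2(4)(6)cos(45 degrees)
d^2 = 16 + 36 - 48*sqrt(2)/2
d^2 = 52 - 24*sqrt(2)
d = 2*sqrt(13 - 6*sqrt(2))

2*sqrt(13 - 6*sqrt(2))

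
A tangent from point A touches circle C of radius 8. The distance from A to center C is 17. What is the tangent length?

tangent = √(d² - r²) = √(17² - 8²) = √(289 - 64) = √225 = 15

15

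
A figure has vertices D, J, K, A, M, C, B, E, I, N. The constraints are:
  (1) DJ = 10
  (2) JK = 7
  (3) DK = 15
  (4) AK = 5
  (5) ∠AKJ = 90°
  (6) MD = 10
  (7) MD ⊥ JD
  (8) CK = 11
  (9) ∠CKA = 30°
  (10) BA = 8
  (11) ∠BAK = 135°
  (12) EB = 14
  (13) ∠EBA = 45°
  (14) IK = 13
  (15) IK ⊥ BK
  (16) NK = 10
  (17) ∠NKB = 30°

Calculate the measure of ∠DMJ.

Step 1: By the law of cosines on triangle MDJ: MJ² = 10² + 10² − 2·10·10·cos(90°) = 200, so MJ = 10·√2.
Step 2: By the inverse law of cosines on triangle DMJ: cos(∠DMJ) = (10² + (10·√2)² − 10²) / (2·10·10·√2) = 200/282.84 = 0.7071, so ∠DMJ = 45°.

Therefore, the measure of angle ∠DMJ = 45°.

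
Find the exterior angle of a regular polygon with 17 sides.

Each exterior angle of a regular n-gon is 360 / n.
For n = 17: 360 / 17 = 360/17 degrees.

360/17 degrees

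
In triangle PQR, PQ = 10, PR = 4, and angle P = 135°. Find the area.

Area = (1/2)(10)(4) sin(135°) = (1/2)(10)(4)(sqrt(2)/2) = 10*sqrt(2)

10*sqrt(2)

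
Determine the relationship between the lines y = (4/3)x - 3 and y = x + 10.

Slope of line 1: m1 = 4/3
Slope of line 2: m2 = 1
m1 != m2 and m1*m2 = 4/3 != -1. Neither.

Neither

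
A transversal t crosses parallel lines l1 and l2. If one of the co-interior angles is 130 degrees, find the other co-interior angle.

Co-interior angles sum to 180: 180 - 130 = 50 degrees.

50 degrees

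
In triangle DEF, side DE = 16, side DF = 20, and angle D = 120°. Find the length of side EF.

When two sides and the included angle are known, the law of cosines gives the third side.
c^2 = a^2 + b^2 - 2ab cos(C) generalizes the Pythagorean theorem to non-right triangles.
Here: EF^2 = 256 + 400 - 640*(-1/2) = 976
EF = 4*sqrt(61)

4*sqrt(61)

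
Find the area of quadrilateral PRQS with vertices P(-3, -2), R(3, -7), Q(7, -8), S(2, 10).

Using the Shoelace formula for a quadrilateral (vertices in order):
Area = (1/2)|sum of (x_i * y_(i+1) - x_(i+1) * y_i)|
Terms: (-3*-7 - 3*-2) = 27, (3*-8 - 7*-7) = 25, (7*10 - 2*-8) = 86, (2*-2 - -3*10) = 26
Sum = 164
Area = (1/2)(164) = 82

82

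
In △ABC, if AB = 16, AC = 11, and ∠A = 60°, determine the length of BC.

By the law of cosines: BC^2 = AB^2 + AC^2 - 2*AB*AC*cos(A)
BC^2 = 16^2 + 11^2 - 2*16*11*cos(60°)
BC^2 = 256 + 121 - 352*(1/2)
BC^2 = 201
BC = sqrt(201)

sqrt(201)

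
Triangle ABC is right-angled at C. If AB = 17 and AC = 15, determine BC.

BC = sqrt(17^2 - 15^2) = sqrt(64) = 8

8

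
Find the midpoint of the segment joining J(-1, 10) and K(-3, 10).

The midpoint is the point halfway along the segment.
Move half the horizontal distance: -1 + (-3 - -1)/2 = -1 + -2/2 = -2
Move half the vertical distance: 10 + (10 - 10)/2 = 10 + 0/2 = 10
Midpoint = (-2, 10)

(-2, 10)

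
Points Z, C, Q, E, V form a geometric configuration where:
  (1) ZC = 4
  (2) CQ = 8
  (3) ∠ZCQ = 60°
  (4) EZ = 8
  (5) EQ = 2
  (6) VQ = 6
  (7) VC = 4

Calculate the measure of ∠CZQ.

Step 1: By the law of cosines on triangle ZCQ: ZQ² = 4² + 8² − 2·4·8·cos(60°) = 48, so ZQ = 4·√3.
Step 2: By the inverse law of cosines on triangle CZQ: cos(∠CZQ) = (4² + (4·√3)² − 8²) / (2·4·4·√3) = 0/55.43 = 0, so ∠CZQ = 90°.

Therefore, the measure of angle ∠CZQ = 90°.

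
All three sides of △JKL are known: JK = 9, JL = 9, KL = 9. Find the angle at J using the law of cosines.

cos(J) = (9² + 9² - (9)²) / (2 × 9 × 9) = 1/2, so J = arccos(1/2) = 60°.

60°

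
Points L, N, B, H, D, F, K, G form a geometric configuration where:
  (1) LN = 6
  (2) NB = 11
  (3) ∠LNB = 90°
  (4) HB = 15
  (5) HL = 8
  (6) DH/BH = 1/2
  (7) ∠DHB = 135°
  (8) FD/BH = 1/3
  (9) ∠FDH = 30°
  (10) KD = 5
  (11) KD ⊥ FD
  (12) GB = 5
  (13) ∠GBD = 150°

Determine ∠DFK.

From the given relations: FD = 1/3·BH = 1/3·15 = 5.
Step 1: By the law of cosines on triangle FDK: FK² = 5² + 5² − 2·5·5·cos(90°) = 50, so FK = 5·√2.
Step 2: By the inverse law of cosines on triangle DFK: cos(∠DFK) = (5² + (5·√2)² − 5²) / (2·5·5·√2) = 50/70.71 = 0.7071, so ∠DFK = 45°.

Therefore, the measure of angle ∠DFK = 45°.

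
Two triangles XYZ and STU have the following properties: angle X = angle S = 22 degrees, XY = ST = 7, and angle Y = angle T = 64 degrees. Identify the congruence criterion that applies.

The given information matches ASA: Two pairs of corresponding angles and the included side are equal (Angle-Side-Angle).

ASA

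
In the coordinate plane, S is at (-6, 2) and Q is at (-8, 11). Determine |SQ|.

The horizontal distance is |-8 - -6| = 2 and the vertical distance is |11 - 2| = 9.
By the Pythagorean theorem, d = sqrt(2^2 + 9^2) = sqrt(85).

sqrt(85)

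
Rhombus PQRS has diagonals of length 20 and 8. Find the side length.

Half-diagonals are 10 and 4. side = sqrt(10^2 + 4^2) = sqrt(116) = 2*sqrt(29)

2*sqrt(29)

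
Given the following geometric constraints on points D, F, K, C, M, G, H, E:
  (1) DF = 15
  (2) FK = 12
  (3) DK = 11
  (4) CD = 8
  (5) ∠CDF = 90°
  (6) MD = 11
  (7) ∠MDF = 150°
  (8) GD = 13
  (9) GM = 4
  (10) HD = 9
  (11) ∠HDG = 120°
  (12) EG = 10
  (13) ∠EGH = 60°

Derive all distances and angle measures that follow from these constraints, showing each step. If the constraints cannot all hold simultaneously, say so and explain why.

The constraints are consistent.

Step 1: From FD = 15, DC = 8, and ∠FDC = 90°, by the law of cosines:
  FC² = FD² + DC² - 2·FD·DC·cos(90°) = 225 + 64 - 0 = 289
  FC = 17

Step 2: From FD = 15, DM = 11, and ∠FDM = 150°, by the law of cosines:
  FM² = FD² + DM² - 2·FD·DM·cos(150°) = 225 + 121 + 285.8 = 631.8
  FM ≈ 25.14

Step 3: From GD = 13, DH = 9, and ∠GDH = 120°, by the law of cosines:
  GH² = GD² + DH² - 2·GD·DH·cos(120°) = 169 + 81 + 117 = 367
  GH ≈ 19.16

Step 4: From DF = 15, DK = 11, FK = 12, by the inverse law of cosines:
  cos(∠FDK) = (DF² + DK² - FK²) / (2·DF·DK)
  ∠FDK = 52.26°

Step 5: From DG = 13, DM = 11, GM = 4, by the inverse law of cosines:
  cos(∠GDM) = (DG² + DM² - GM²) / (2·DG·DM)
  ∠GDM = 16.66°

Step 6: From FD = 15, FK = 12, DK = 11, by the inverse law of cosines:
  cos(∠DFK) = (FD² + FK² - DK²) / (2·FD·FK)
  ∠DFK = 46.46°

Step 7: From KD = 11, KF = 12, DF = 15, by the inverse law of cosines:
  cos(∠DKF) = (KD² + KF² - DF²) / (2·KD·KF)
  ∠DKF = 81.29°

Step 8: From MD = 11, MG = 4, DG = 13, by the inverse law of cosines:
  cos(∠DMG) = (MD² + MG² - DG²) / (2·MD·MG)
  ∠DMG = 111.32°

Step 9: From GD = 13, GM = 4, DM = 11, by the inverse law of cosines:
  cos(∠DGM) = (GD² + GM² - DM²) / (2·GD·GM)
  ∠DGM = 52.02°

Step 10: From HG = 19.16, GE = 10, and ∠HGE = 60°, by the law of cosines:
  HE² = HG² + GE² - 2·HG·GE·cos(60°) = 367 + 100 - 191.6 = 275.4
  HE ≈ 16.6

Step 11: From FC = 17, FD = 15, CD = 8, by the inverse law of cosines:
  cos(∠CFD) = (FC² + FD² - CD²) / (2·FC·FD)
  ∠CFD = 28.07°

Step 12: From FD = 15, FM = 25.14, DM = 11, by the inverse law of cosines:
  cos(∠DFM) = (FD² + FM² - DM²) / (2·FD·FM)
  ∠DFM = 12.64°

Step 13: From CD = 8, CF = 17, DF = 15, by the inverse law of cosines:
  cos(∠DCF) = (CD² + CF² - DF²) / (2·CD·CF)
  ∠DCF = 61.93°

Step 14: From MD = 11, MF = 25.14, DF = 15, by the inverse law of cosines:
  cos(∠DMF) = (MD² + MF² - DF²) / (2·MD·MF)
  ∠DMF = 17.36°

Step 15: From GD = 13, GH = 19.16, DH = 9, by the inverse law of cosines:
  cos(∠DGH) = (GD² + GH² - DH²) / (2·GD·GH)
  ∠DGH = 24.01°

Step 16: From HD = 9, HG = 19.16, DG = 13, by the inverse law of cosines:
  cos(∠DHG) = (HD² + HG² - DG²) / (2·HD·HG)
  ∠DHG = 35.99°

Step 17: From HE = 16.6, HG = 19.16, EG = 10, by the inverse law of cosines:
  cos(∠EHG) = (HE² + HG² - EG²) / (2·HE·HG)
  ∠EHG = 31.45°

Step 18: From EG = 10, EH = 16.6, GH = 19.16, by the inverse law of cosines:
  cos(∠GEH) = (EG² + EH² - GH²) / (2·EG·EH)
  ∠GEH = 88.55°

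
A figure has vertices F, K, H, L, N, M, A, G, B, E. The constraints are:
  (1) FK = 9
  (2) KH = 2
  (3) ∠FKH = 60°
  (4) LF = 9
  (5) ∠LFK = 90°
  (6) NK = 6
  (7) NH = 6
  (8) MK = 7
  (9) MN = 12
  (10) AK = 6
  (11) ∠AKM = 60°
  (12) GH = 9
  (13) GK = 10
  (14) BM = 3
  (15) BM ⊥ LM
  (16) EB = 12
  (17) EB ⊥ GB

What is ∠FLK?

Step 1: By the law of cosines on triangle LFK: LK² = 9² + 9² − 2·9·9·cos(90°) = 162, so LK = 9·√2.
Step 2: By the inverse law of cosines on triangle FLK: cos(∠FLK) = (9² + (9·√2)² − 9²) / (2·9·9·√2) = 162/229.1 = 0.7071, so ∠FLK = 45°.

Therefore, the measure of angle ∠FLK = 45°.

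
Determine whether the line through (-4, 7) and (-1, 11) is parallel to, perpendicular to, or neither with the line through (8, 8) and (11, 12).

Slope of line 1: m1 = (11 - 7)/(-1 - -4) = 4/3 = 4/3
Slope of line 2: m2 = (12 - 8)/(11 - 8) = 4/3 = 4/3
Two lines are parallel if and only if they have equal slopes (or both are vertical).
Here m1 = m2 = 4/3, confirming the lines are parallel.

Parallel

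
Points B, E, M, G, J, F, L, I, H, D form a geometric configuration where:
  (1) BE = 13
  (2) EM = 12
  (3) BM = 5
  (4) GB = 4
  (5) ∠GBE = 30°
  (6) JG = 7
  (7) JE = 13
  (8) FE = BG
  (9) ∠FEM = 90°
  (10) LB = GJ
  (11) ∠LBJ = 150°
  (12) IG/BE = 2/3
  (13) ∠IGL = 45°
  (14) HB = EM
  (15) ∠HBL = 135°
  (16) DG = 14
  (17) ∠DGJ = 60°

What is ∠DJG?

Step 1: By the law of cosines on triangle JGD: JD² = 7² + 14² − 2·7·14·cos(60°) = 147, so JD = 7·√3.
Step 2: By the inverse law of cosines on triangle DJG: cos(∠DJG) = ((7·√3)² + 7² − 14²) / (2·7·√3·7) = 0/169.74 = 0, so ∠DJG = 90°.

Therefore, the measure of angle ∠DJG = 90°.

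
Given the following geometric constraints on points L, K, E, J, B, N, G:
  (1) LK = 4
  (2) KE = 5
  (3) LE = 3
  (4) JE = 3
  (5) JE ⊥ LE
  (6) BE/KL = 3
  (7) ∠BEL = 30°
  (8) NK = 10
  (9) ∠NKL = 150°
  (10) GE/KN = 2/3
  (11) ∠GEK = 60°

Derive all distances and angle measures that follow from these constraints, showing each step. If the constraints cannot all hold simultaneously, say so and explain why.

The constraints are consistent.

From the given relations:
  BE = 3·KL = 3·4 = 12
  GE = 2/3·KN = 2/3·10 ≈ 6.67

Step 1: From LE = 3, EJ = 3, and ∠LEJ = 90°, by the law of cosines:
  LJ² = LE² + EJ² - 2·LE·EJ·cos(90°) = 9 + 9 - 0 = 18
  LJ = 3·√2

Step 2: From LE = 3, EB = 12, and ∠LEB = 30°, by the law of cosines:
  LB² = LE² + EB² - 2·LE·EB·cos(30°) = 9 + 144 - 62.35 = 90.65
  LB ≈ 9.52

Step 3: From LK = 4, KN = 10, and ∠LKN = 150°, by the law of cosines:
  LN² = LK² + KN² - 2·LK·KN·cos(150°) = 16 + 100 + 69.28 = 185.3
  LN ≈ 13.61

Step 4: From KE = 5, EG = 6.67, and ∠KEG = 60°, by the law of cosines:
  KG² = KE² + EG² - 2·KE·EG·cos(60°) = 25 + 44.44 - 33.33 = 36.11
  KG = 5/3·√13

Step 5: From LE = 3, LK = 4, EK = 5, by the inverse law of cosines:
  cos(∠ELK) = (LE² + LK² - EK²) / (2·LE·LK)
  ∠ELK = 90°

Step 6: From KE = 5, KL = 4, EL = 3, by the inverse law of cosines:
  cos(∠EKL) = (KE² + KL² - EL²) / (2·KE·KL)
  ∠EKL = 36.87°

Step 7: From EK = 5, EL = 3, KL = 4, by the inverse law of cosines:
  cos(∠KEL) = (EK² + EL² - KL²) / (2·EK·EL)
  ∠KEL = 53.13°

Step 8: From LB = 9.52, LE = 3, BE = 12, by the inverse law of cosines:
  cos(∠BLE) = (LB² + LE² - BE²) / (2·LB·LE)
  ∠BLE = 140.94°

Step 9: From LE = 3, LJ = 3·√2, EJ = 3, by the inverse law of cosines:
  cos(∠ELJ) = (LE² + LJ² - EJ²) / (2·LE·LJ)
  ∠ELJ = 45°

Step 10: From LK = 4, LN = 13.61, KN = 10, by the inverse law of cosines:
  cos(∠KLN) = (LK² + LN² - KN²) / (2·LK·LN)
  ∠KLN = 21.55°

Step 11: From KE = 5, KG = 5/3·√13, EG = 6.67, by the inverse law of cosines:
  cos(∠EKG) = (KE² + KG² - EG²) / (2·KE·KG)
  ∠EKG = 73.9°

Step 12: From JE = 3, JL = 3·√2, EL = 3, by the inverse law of cosines:
  cos(∠EJL) = (JE² + JL² - EL²) / (2·JE·JL)
  ∠EJL = 45°

Step 13: From BE = 12, BL = 9.52, EL = 3, by the inverse law of cosines:
  cos(∠EBL) = (BE² + BL² - EL²) / (2·BE·BL)
  ∠EBL = 9.06°

Step 14: From NK = 10, NL = 13.61, KL = 4, by the inverse law of cosines:
  cos(∠KNL) = (NK² + NL² - KL²) / (2·NK·NL)
  ∠KNL = 8.45°

Step 15: From GE = 6.67, GK = 5/3·√13, EK = 5, by the inverse law of cosines:
  cos(∠EGK) = (GE² + GK² - EK²) / (2·GE·GK)
  ∠EGK = 46.1°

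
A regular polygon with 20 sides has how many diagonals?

Each of the 20 vertices connects to 17 non-adjacent vertices via diagonals.
Total connections = 20 × 17 = 340, but each diagonal is counted twice.
Number of diagonals = 340 / 2 = 170.

170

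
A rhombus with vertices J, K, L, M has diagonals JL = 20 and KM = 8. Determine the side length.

Half-diagonals are 10 and 4. side = sqrt(10^2 + 4^2) = sqrt(116) = 2*sqrt(29)

2*sqrt(29)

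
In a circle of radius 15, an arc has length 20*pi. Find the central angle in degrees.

θ = 360 × 20*pi / (2π × 15) = 240° (rearranging arc length formula).

240°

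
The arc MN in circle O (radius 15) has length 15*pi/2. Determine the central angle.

The full circumference is 2πr = 30*pi.
The arc is 15*pi/2 / 30*pi = 1/4 of the full circle.
So the central angle = 1/4 × 360° = 90°.

90°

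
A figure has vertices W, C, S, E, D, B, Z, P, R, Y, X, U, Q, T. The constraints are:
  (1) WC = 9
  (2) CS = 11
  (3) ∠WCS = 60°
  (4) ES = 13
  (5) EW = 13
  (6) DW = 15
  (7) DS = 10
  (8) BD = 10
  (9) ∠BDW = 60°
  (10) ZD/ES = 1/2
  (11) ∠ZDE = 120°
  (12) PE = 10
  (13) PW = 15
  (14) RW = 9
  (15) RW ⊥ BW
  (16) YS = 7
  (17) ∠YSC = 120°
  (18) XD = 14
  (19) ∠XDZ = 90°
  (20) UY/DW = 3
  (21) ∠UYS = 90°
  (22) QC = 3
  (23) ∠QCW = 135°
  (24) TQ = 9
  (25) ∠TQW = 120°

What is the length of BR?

Step 1: By the law of cosines on triangle BDW: BW² = 10² + 15² − 2·10·15·cos(60°) = 175, so BW = 5·√7.
Step 2: By the law of cosines on triangle BWR: BR² = (5·√7)² + 9² − 2·5·√7·9·cos(90°) = 256, so BR = 16.

Therefore, the length of BR = 16.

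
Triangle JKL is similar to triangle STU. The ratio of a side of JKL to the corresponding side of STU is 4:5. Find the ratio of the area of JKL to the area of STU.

Area ratio = (side ratio)^2 = (4/5)^2 = 16:25.

16:25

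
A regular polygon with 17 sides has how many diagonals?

The number of diagonals in an n-gon is n(n - 3)/2.
For n = 17: 17(17 - 3)/2 = 17 × 14 / 2 = 119.

119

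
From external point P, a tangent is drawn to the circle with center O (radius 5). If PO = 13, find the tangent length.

Let T be the point of tangency. Then OT ⊥ PT (radius ⊥ tangent).
In right triangle OTP: OP² = OT² + PT²
13² = 5² + PT²
PT² = 144, PT = 12

12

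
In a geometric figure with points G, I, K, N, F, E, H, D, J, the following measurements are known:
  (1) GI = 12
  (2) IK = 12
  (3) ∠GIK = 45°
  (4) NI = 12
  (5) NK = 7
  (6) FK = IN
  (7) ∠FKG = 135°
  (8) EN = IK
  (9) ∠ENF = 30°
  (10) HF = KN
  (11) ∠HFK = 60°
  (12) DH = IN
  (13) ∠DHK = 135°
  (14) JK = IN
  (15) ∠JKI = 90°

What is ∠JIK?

From the given relations: JK = IN = 12.
Step 1: By the law of cosines on triangle IKJ: IJ² = 12² + 12² − 2·12·12·cos(90°) = 288, so IJ = 12·√2.
Step 2: By the inverse law of cosines on triangle JIK: cos(∠JIK) = ((12·√2)² + 12² − 12²) / (2·12·√2·12) = 288/407.29 = 0.7071, so ∠JIK = 45°.

Therefore, the measure of angle ∠JIK = 45°.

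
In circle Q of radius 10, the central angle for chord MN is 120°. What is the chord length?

Chord = 2(10) sin(60°) = 10*sqrt(3)

10*sqrt(3)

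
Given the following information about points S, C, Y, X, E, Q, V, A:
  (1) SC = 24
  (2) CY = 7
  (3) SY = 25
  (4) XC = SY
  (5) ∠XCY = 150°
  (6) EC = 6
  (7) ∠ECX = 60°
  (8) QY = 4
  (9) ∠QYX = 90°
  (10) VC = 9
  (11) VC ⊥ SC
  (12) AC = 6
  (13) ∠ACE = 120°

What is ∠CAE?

Step 1: By the law of cosines on triangle ACE: AE² = 6² + 6² − 2·6·6·cos(120°) = 108, so AE = 6·√3.
Step 2: By the inverse law of cosines on triangle CAE: cos(∠CAE) = (6² + (6·√3)² − 6²) / (2·6·6·√3) = 108/124.71 = 0.866, so ∠CAE = 30°.

Therefore, the measure of angle ∠CAE = 30°.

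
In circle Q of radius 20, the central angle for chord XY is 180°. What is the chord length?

Drop a perpendicular from the center to the chord, bisecting both the chord and the central angle.
Each half-chord = r sin(θ/2) = 20 sin(90°).
The full chord = 2 × 20 × sin(90°) = 40.

40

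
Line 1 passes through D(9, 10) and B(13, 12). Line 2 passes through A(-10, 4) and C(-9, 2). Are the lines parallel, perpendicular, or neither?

Slope of line 1: m1 = (12 - 10)/(13 - 9) = 2/4 = 1/2
Slope of line 2: m2 = (2 - 4)/(-9 - -10) = -2/1 = -2
Two lines are perpendicular when the product of their slopes is -1 (negative reciprocals).
m1 * m2 = (1/2) * (-2) = -1, confirming perpendicularity.

Perpendicular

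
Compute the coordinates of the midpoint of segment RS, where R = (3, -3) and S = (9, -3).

The midpoint is the point halfway along the segment.
Move half the horizontal distance: 3 + (9 - 3)/2 = 3 + 6/2 = 6
Move half the vertical distance: -3 + (-3 - -3)/2 = -3 + 0/2 = -3
Midpoint = (6, -3)

(6, -3)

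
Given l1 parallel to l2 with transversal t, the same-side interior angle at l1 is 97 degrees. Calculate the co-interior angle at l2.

Co-interior angles (same-side interior) formed by parallel lines and a transversal are supplementary (sum to 180 degrees).
The given angle is 97 degrees.
The co-interior angle = 180 - 97 = 83 degrees.

83 degrees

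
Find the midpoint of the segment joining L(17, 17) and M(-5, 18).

M = ((x₁ + x₂)/2, (y₁ + y₂)/2)
= ((17 + -5)/2, (17 + 18)/2)
= (12/2, 35/2) = (6, 35/2)

(6, 35/2)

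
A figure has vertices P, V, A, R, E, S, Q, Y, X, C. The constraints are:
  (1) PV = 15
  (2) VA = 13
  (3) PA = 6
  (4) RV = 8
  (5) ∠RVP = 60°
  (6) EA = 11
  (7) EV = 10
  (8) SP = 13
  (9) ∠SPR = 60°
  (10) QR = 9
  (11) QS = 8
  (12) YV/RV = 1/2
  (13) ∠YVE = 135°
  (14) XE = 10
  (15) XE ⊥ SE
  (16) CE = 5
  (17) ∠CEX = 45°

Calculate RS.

Step 1: By the law of cosines on triangle PVR: PR² = 15² + 8² − 2·15·8·cos(60°) = 169, so PR = 13.
Step 2: By the law of cosines on triangle RPS: RS² = 13² + 13² − 2·13·13·cos(60°) = 169, so RS = 13.

Therefore, the length of RS = 13.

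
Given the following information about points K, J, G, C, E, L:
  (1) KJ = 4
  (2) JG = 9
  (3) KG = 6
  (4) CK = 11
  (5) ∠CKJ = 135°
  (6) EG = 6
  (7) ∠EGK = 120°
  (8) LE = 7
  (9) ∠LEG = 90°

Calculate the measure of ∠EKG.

Step 1: By the law of cosines on triangle KGE: KE² = 6² + 6² − 2·6·6·cos(120°) = 108, so KE = 6·√3.
Step 2: By the inverse law of cosines on triangle EKG: cos(∠EKG) = ((6·√3)² + 6² − 6²) / (2·6·√3·6) = 108/124.71 = 0.866, so ∠EKG = 30°.

Therefore, the measure of angle ∠EKG = 30°.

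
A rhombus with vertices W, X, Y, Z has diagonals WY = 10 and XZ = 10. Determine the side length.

The diagonals of a rhombus bisect each other at right angles.
Half-diagonals: 10/2 = 5 and 10/2 = 5
side = sqrt(5^2 + 5^2)
side = sqrt(25 + 25)
side = sqrt(50) = 5*sqrt(2)

5*sqrt(2)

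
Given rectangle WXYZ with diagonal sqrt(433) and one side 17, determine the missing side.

The diagonal of a rectangle forms a right triangle with the two sides.
Rearranging the Pythagorean theorem: missing side = sqrt(d^2 - known^2).
= sqrt(433 - 289) = sqrt(144) = 12.

12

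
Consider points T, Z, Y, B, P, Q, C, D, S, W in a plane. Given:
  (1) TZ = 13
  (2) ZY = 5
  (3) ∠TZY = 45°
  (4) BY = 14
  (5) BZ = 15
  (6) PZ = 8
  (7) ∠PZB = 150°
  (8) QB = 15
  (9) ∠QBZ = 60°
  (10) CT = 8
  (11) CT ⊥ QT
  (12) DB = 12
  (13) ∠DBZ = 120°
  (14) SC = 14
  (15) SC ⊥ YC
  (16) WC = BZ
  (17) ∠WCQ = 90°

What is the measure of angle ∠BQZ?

Step 1: By the law of cosines on triangle QBZ: QZ² = 15² + 15² − 2·15·15·cos(60°) = 225, so QZ = 15.
Step 2: By the inverse law of cosines on triangle BQZ: cos(∠BQZ) = (15² + 15² − 15²) / (2·15·15) = 225/450 = 0.5, so ∠BQZ = 60°.

Therefore, the measure of angle ∠BQZ = 60°.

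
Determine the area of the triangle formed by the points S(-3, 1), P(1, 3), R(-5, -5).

Shoelace: Area = (1/2)|-3(3--5) + 1(-5-1) + -5(1-3)| = (1/2)(20) = 10

10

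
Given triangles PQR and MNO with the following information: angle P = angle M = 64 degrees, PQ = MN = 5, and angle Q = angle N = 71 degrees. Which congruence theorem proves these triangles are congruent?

The given information matches ASA: Two pairs of corresponding angles and the included side are equal (Angle-Side-Angle).

ASA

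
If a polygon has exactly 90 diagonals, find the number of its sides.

Using d = n(n - 3)/2, we solve 90 = n(n - 3)/2.
So n(n - 3) = 180.
Testing n = 15: 15 * 12 = 180 = 180. Correct.
The polygon has 15 sides.

15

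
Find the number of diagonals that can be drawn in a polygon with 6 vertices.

Total line segments between 6 vertices = C(6,2) = 15.
Subtract the 6 sides: 15 - 6 = 9 diagonals.

9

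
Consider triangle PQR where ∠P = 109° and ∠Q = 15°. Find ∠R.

Let angle R = x. Then 109 + 15 + x = 180.
x = 180 - 124 = 56 degrees.

56 degrees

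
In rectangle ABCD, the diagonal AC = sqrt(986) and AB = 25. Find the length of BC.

Using the Pythagorean theorem: d^2 = a^2 + b^2
b^2 = d^2 - a^2
b^2 = 986 - 625
b^2 = 361
b = sqrt(361) = 19

19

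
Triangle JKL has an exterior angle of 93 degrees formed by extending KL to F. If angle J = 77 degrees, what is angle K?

angle K = 93 - 77 = 16 degrees (exterior angle theorem).

16 degrees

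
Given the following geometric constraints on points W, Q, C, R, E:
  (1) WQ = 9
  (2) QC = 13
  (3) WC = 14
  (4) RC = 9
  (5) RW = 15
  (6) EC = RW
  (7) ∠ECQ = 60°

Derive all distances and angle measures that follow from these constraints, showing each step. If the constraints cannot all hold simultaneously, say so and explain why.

The constraints are consistent.

From the given relations:
  EC = RW = 15

Step 1: From QC = 13, CE = 15, and ∠QCE = 60°, by the law of cosines:
  QE² = QC² + CE² - 2·QC·CE·cos(60°) = 169 + 225 - 195 = 199
  QE = √199

Step 2: From WC = 14, WQ = 9, CQ = 13, by the inverse law of cosines:
  cos(∠CWQ) = (WC² + WQ² - CQ²) / (2·WC·WQ)
  ∠CWQ = 64.62°

Step 3: From WC = 14, WR = 15, CR = 9, by the inverse law of cosines:
  cos(∠CWR) = (WC² + WR² - CR²) / (2·WC·WR)
  ∠CWR = 35.95°

Step 4: From QC = 13, QW = 9, CW = 14, by the inverse law of cosines:
  cos(∠CQW) = (QC² + QW² - CW²) / (2·QC·QW)
  ∠CQW = 76.66°

Step 5: From CQ = 13, CW = 14, QW = 9, by the inverse law of cosines:
  cos(∠QCW) = (CQ² + CW² - QW²) / (2·CQ·CW)
  ∠QCW = 38.72°

Step 6: From CR = 9, CW = 14, RW = 15, by the inverse law of cosines:
  cos(∠RCW) = (CR² + CW² - RW²) / (2·CR·CW)
  ∠RCW = 78.09°

Step 7: From RC = 9, RW = 15, CW = 14, by the inverse law of cosines:
  cos(∠CRW) = (RC² + RW² - CW²) / (2·RC·RW)
  ∠CRW = 65.96°

Step 8: From QC = 13, QE = √199, CE = 15, by the inverse law of cosines:
  cos(∠CQE) = (QC² + QE² - CE²) / (2·QC·QE)
  ∠CQE = 67.05°

Step 9: From EC = 15, EQ = √199, CQ = 13, by the inverse law of cosines:
  cos(∠CEQ) = (EC² + EQ² - CQ²) / (2·EC·EQ)
  ∠CEQ = 52.95°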